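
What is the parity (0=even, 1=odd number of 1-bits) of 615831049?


0b100100101101001101011000001001 has 13 ones => parity 1

1


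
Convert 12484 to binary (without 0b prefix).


12484 = 11000011000100 in binary

11000011000100


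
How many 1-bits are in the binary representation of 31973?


0b111110011100101 has 10 set bits

10


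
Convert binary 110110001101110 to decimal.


110110001101110 in decimal = 27758

27758


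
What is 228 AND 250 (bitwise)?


0b11100100 & 0b11111010 = 0b11100000 = 224

224


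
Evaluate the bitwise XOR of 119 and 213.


0b1110111 ^ 0b11010101 = 0b10100010 = 162

162


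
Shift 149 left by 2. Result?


0b10010101 << 2 = 0b1001010100 = 596

596


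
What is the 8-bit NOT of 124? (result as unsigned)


~0b1111100 = 0b10000011 = 131 (8-bit unsigned)

131


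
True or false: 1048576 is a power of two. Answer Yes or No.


0b100000000000000000000. Only one bit set => Yes

Yes


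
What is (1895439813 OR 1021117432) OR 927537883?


Step 1: 1895439813 | 1021117432 = 2097094653
Step 2: 2097094653 | 927537883 = 2147426303

2147426303


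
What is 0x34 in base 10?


34 hex = 52 decimal

52


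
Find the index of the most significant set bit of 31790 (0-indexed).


0b111110000101110. Highest set bit at position 14

14


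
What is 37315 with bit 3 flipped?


37315 ^ (1 << 3) = 37315 ^ 8 = 37323

37323


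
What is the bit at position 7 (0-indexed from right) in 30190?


0b111010111101110, position 7 = 1

1


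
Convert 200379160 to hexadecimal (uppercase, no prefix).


200379160 = BF18B18 hex

BF18B18


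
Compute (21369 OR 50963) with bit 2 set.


Step 1: 21369 | 50963 = 55163
Step 2: 55163 | (1 << 2) = 55163 | 4 = 55167

55167


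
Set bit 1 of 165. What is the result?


165 | (1 << 1) = 165 | 2 = 167

167


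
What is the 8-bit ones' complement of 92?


92 ^ 255 = 163

163


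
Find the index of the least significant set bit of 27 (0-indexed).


0b11011. Lowest set bit at position 0

0


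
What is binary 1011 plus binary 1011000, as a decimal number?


1011 + 1011000 = 1100011 = 99

99


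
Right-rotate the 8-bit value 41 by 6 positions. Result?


Rotate 0b101001 right by 6 (8-bit) = 0b10100100 = 164

164


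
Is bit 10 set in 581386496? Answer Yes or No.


0b100010101001110100000100000000, bit 10 = 0. No

No


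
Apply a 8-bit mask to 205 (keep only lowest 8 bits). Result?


205 & 255 = 205

205


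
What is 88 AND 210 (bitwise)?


0b1011000 & 0b11010010 = 0b1010000 = 80

80


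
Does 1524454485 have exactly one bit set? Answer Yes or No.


0b1011010110111010101010001010101. Multiple bits set => No

No


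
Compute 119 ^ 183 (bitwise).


0b1110111 ^ 0b10110111 = 0b11000000 = 192

192


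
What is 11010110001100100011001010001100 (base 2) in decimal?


11010110001100100011001010001100 in decimal = 3593613964

3593613964


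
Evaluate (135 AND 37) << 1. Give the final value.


Step 1: 135 & 37 = 5
Step 2: 5 << 1 = 10

10


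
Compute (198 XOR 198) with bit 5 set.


Step 1: 198 ^ 198 = 0
Step 2: 0 | (1 << 5) = 0 | 32 = 32

32


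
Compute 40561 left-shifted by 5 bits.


0b1001111001110001 << 5 = 0b100111100111000100000 = 1297952

1297952


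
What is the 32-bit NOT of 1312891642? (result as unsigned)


~0b1001110010000010010001011111010 = 0b10110001101111101101110100000101 = 2982075653 (32-bit unsigned)

2982075653


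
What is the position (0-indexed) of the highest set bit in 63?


0b111111. Highest set bit at position 5

5


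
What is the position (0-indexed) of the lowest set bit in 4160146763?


0b11110111111101101100110101001011. Lowest set bit at position 0

0


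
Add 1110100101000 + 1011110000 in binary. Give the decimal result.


1110100101000 + 1011110000 = 10000000011000 = 8216

8216


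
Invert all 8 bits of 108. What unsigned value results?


108 ^ 255 = 147

147


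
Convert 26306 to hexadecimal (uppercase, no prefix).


26306 = 66C2 hex

66C2


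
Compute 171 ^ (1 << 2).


171 ^ (1 << 2) = 171 ^ 4 = 175

175


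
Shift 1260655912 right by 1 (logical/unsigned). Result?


0b1001011001001000001010100101000 >> 1 = 0b100101100100100000101010010100 = 630327956

630327956


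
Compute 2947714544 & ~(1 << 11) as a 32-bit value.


2947714544 & ~(1 << 11) = 2947712496

2947712496


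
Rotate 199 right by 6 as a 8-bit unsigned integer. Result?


Rotate 0b11000111 right by 6 (8-bit) = 0b11111 = 31

31


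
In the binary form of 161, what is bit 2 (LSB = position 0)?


0b10100001, position 2 = 0

0


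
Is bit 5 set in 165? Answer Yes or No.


0b10100101, bit 5 = 1. Yes

Yes


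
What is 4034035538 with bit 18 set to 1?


4034035538 | (1 << 18) = 4034035538 | 262144 = 4034297682

4034297682


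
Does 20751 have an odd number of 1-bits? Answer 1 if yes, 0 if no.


0b101000100001111 has 7 ones => parity 1

1


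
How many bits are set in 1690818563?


0b1100100110001111101100000000011 has 14 set bits

14


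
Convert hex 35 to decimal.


35 hex = 53 decimal

53


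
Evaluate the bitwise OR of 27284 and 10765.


0b110101010010100 | 0b10101000001101 = 0b110101010011101 = 27293

27293


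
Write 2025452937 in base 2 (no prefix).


2025452937 = 1111000101110011111010110001001 in binary

1111000101110011111010110001001


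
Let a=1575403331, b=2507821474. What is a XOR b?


1575403331 ^ 2507821474 = 3365727969

3365727969


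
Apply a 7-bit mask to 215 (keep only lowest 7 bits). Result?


215 & 127 = 87

87


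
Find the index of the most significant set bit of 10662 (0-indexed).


0b10100110100110. Highest set bit at position 13

13


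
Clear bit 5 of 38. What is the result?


38 & ~(1 << 5) = 6

6


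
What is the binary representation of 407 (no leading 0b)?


407 = 110010111 in binary

110010111


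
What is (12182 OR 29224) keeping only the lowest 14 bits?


Step 1: 12182 | 29224 = 32702
Step 2: 32702 & 16383 = 16318

16318


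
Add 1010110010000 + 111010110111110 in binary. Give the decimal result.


1010110010000 + 111010110111110 = 1000101101001110 = 35662

35662


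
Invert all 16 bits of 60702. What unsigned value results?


60702 ^ 65535 = 4833

4833


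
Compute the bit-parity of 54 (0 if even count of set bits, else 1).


0b110110 has 4 ones => parity 0

0


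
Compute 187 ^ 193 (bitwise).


0b10111011 ^ 0b11000001 = 0b1111010 = 122

122


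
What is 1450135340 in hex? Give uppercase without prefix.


1450135340 = 566F4F2C hex

566F4F2C


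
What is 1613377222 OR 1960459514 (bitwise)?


0b1100000001010100010111011000110 | 0b1110100110110100011110011111010 = 0b1110100111110100011111011111110 = 1962557182

1962557182


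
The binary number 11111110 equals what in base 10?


11111110 in decimal = 254

254


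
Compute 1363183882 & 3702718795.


0b1010001010000001000100100001010 & 0b11011100101100110000000101001011 = 0b1010000000000000000000100001010 = 1342177546

1342177546


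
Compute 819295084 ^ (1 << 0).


819295084 ^ (1 << 0) = 819295084 ^ 1 = 819295085

819295085


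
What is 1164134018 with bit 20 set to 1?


1164134018 | (1 << 20) = 1164134018 | 1048576 = 1165182594

1165182594


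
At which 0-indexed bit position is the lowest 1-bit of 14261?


0b11011110110101. Lowest set bit at position 0

0


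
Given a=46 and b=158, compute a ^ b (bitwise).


46 ^ 158 = 176

176


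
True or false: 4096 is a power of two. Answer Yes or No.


0b1000000000000. Only one bit set => Yes

Yes


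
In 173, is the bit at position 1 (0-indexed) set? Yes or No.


0b10101101, bit 1 = 0. No

No


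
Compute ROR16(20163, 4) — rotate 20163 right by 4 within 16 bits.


Rotate 0b100111011000011 right by 4 (16-bit) = 0b11010011101100 = 13548

13548


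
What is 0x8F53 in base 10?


8F53 hex = 36691 decimal

36691


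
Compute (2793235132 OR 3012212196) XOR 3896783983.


Step 1: 2793235132 | 3012212196 = 3087005692
Step 2: 3087005692 ^ 3896783983 = 1606140819

1606140819


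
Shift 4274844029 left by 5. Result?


0b11111110110011001111000101111101 << 5 = 0b1111111011001100111100010111110100000 = 136795008928

136795008928


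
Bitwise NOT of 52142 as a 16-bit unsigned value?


~0b1100101110101110 = 0b11010001010001 = 13393 (16-bit unsigned)

13393


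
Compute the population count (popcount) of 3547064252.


0b11010011011010111110011110111100 has 21 set bits

21


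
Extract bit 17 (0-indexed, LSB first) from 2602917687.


0b10011011001001010101111100110111, position 17 = 0

0


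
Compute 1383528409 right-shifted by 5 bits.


0b1010010011101101111011111011001 >> 5 = 0b10100100111011011110111110 = 43235262

43235262


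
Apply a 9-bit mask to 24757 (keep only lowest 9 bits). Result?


24757 & 511 = 181

181


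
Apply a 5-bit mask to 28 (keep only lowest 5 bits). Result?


28 & 31 = 28

28


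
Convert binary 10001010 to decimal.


10001010 in decimal = 138

138


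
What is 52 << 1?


0b110100 << 1 = 0b1101000 = 104

104


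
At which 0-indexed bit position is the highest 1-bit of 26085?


0b110010111100101. Highest set bit at position 14

14


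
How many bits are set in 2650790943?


0b10011101111111111101110000011111 has 23 set bits

23


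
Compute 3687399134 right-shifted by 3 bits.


0b11011011110010010011111011011110 >> 3 = 0b11011011110010010011111011011 = 460924891

460924891


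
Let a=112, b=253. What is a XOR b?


112 ^ 253 = 141

141


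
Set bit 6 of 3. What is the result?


3 | (1 << 6) = 3 | 64 = 67

67


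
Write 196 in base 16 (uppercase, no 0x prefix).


196 = C4 hex

C4


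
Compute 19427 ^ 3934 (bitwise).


0b100101111100011 ^ 0b111101011110 = 0b100010010111101 = 17597

17597


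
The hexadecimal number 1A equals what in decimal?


1A hex = 26 decimal

26


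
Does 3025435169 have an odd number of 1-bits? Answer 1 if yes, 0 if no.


0b10110100010101000111101000100001 has 14 ones => parity 0

0


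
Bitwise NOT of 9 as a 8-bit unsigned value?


~0b1001 = 0b11110110 = 246 (8-bit unsigned)

246


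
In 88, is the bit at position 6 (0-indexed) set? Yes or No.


0b1011000, bit 6 = 1. Yes

Yes


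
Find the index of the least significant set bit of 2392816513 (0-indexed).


0b10001110100111110111101110000001. Lowest set bit at position 0

0


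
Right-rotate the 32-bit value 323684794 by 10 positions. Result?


Rotate 0b10011010010110000100110111010 right by 10 (32-bit) = 0b1101110100001001101001011000010 = 1854198466

1854198466


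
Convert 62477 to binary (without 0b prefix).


62477 = 1111010000001101 in binary

1111010000001101


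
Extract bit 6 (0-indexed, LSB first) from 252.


0b11111100, position 6 = 1

1


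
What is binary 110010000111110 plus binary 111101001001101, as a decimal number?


110010000111110 + 111101001001101 = 1101111010001011 = 56971

56971


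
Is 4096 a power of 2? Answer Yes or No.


0b1000000000000. Only one bit set => Yes

Yes


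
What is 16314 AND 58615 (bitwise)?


0b11111110111010 & 0b1110010011110111 = 0b10010010110010 = 9394

9394


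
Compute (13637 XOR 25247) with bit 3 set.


Step 1: 13637 ^ 25247 = 22490
Step 2: 22490 | (1 << 3) = 22490 | 8 = 22490

22490


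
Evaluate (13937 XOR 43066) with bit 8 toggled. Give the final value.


Step 1: 13937 ^ 43066 = 40523
Step 2: 40523 ^ (1 << 8) = 40523 ^ 256 = 40779

40779


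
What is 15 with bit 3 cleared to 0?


15 & ~(1 << 3) = 7

7


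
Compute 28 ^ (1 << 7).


28 ^ (1 << 7) = 28 ^ 128 = 156

156


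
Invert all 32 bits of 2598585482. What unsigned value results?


2598585482 ^ 4294967295 = 1696381813

1696381813


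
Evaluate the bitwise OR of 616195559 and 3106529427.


0b100100101110100110010111100111 | 0b10111001001010011110000010010011 = 0b10111101101110111110010111110111 = 3183207927

3183207927


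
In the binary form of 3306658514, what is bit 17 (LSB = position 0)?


0b11000101000101111001101011010010, position 17 = 1

1


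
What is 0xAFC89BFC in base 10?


AFC89BFC hex = 2949159932 decimal

2949159932


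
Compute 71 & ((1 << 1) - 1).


71 & 1 = 1

1


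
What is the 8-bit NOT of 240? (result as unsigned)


~0b11110000 = 0b1111 = 15 (8-bit unsigned)

15


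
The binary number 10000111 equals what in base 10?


10000111 in decimal = 135

135


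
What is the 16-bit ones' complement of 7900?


7900 ^ 65535 = 57635

57635


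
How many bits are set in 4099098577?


0b11110100010100110100011111010001 has 17 set bits

17


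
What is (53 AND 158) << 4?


Step 1: 53 & 158 = 20
Step 2: 20 << 4 = 320

320


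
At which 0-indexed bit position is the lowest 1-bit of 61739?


0b1111000100101011. Lowest set bit at position 0

0


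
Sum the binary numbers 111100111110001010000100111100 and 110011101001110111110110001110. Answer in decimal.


111100111110001010000100111100 + 110011101001110111110110001110 = 1110000101000000001111011001010 = 1889541834

1889541834


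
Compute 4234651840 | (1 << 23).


4234651840 | (1 << 23) = 4234651840 | 8388608 = 4243040448

4243040448


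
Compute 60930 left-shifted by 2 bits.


0b1110111000000010 << 2 = 0b111011100000001000 = 243720

243720


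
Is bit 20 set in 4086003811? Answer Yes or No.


0b11110011100010110111100001100011, bit 20 = 0. No

No


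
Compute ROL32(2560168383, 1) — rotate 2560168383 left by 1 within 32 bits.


Rotate 0b10011000100110010001000110111111 left by 1 (32-bit) = 0b110001001100100010001101111111 = 825369471

825369471


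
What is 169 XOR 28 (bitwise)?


0b10101001 ^ 0b11100 = 0b10110101 = 181

181


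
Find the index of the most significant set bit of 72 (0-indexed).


0b1001000. Highest set bit at position 6

6


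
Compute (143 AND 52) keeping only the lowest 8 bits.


Step 1: 143 & 52 = 4
Step 2: 4 & 255 = 4

4


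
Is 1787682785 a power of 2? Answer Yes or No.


0b1101010100011011101111111100001. Multiple bits set => No

No


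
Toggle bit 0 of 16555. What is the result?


16555 ^ (1 << 0) = 16555 ^ 1 = 16554

16554


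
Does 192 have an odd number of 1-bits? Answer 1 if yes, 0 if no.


0b11000000 has 2 ones => parity 0

0


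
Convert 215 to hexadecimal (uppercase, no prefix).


215 = D7 hex

D7


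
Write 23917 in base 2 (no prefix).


23917 = 101110101101101 in binary

101110101101101


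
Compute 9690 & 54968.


0b10010111011010 & 0b1101011010111000 = 0b10010011000 = 1176

1176


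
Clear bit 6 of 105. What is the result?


105 & ~(1 << 6) = 41

41


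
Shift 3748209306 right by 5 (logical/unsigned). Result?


0b11011111011010010010001010011010 >> 5 = 0b110111110110100100100010100 = 117131540

117131540


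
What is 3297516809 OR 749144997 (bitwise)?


0b11000100100011000001110100001001 | 0b101100101001110000101110100101 = 0b11101100101011110001111110101101 = 3970899885

3970899885


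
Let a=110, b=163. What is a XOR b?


110 ^ 163 = 205

205


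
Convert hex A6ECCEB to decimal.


A6ECCEB hex = 175033579 decimal

175033579


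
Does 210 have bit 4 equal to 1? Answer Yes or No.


0b11010010, bit 4 = 1. Yes

Yes


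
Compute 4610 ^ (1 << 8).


4610 ^ (1 << 8) = 4610 ^ 256 = 4866

4866


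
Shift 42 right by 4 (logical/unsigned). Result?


0b101010 >> 4 = 0b10 = 2

2


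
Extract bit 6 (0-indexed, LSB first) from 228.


0b11100100, position 6 = 1

1


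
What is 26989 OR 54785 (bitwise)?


0b110100101101101 | 0b1101011000000001 = 0b1111111101101101 = 65389

65389


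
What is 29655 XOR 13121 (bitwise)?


0b111001111010111 ^ 0b11001101000001 = 0b100000010010110 = 16534

16534


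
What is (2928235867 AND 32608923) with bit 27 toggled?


Step 1: 2928235867 & 32608923 = 8458267
Step 2: 8458267 ^ (1 << 27) = 8458267 ^ 134217728 = 142675995

142675995


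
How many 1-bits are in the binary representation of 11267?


0b10110000000011 has 5 set bits

5


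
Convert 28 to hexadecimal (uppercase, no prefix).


28 = 1C hex

1C


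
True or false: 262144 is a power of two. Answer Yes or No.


0b1000000000000000000. Only one bit set => Yes

Yes


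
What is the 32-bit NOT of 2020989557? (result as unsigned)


~0b1111000011101011101101001110101 = 0b10000111100010100010010110001010 = 2273977738 (32-bit unsigned)

2273977738


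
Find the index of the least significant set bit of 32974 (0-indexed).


0b1000000011001110. Lowest set bit at position 1

1


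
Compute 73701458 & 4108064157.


0b100011001001001100001010010 & 0b11110100110111000001010110011101 = 0b100010001000001000000010000 = 71569424

71569424


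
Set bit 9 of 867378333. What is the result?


867378333 | (1 << 9) = 867378333 | 512 = 867378845

867378845


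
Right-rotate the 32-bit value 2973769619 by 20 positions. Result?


Rotate 0b10110001010000000001111110010011 right by 20 (32-bit) = 0b1111110010011101100010100 = 33110804

33110804


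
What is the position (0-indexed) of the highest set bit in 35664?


0b1000101101010000. Highest set bit at position 15

15


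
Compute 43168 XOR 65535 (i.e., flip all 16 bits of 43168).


43168 ^ 65535 = 22367

22367


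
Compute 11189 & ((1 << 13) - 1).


11189 & 8191 = 2997

2997


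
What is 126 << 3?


0b1111110 << 3 = 0b1111110000 = 1008

1008


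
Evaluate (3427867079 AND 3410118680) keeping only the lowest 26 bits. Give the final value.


Step 1: 3427867079 & 3410118680 = 3359639552
Step 2: 3359639552 & 67108863 = 4196352

4196352


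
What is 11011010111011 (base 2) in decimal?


11011010111011 in decimal = 14011

14011


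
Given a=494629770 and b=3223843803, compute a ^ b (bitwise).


494629770 ^ 3223843803 = 3713826897

3713826897


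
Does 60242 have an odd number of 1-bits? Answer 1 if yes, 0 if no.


0b1110101101010010 has 9 ones => parity 1

1


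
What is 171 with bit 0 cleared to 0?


171 & ~(1 << 0) = 170

170


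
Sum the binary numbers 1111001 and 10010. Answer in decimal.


1111001 + 10010 = 10001011 = 139

139


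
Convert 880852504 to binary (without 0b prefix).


880852504 = 110100100000001011111000011000 in binary

110100100000001011111000011000


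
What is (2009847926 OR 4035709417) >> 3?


Step 1: 2009847926 | 4035709417 = 4157594111
Step 2: 4157594111 >> 3 = 519699263

519699263


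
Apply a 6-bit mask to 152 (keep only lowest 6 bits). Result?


152 & 63 = 24

24


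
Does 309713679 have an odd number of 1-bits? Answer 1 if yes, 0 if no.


0b10010011101011101101100001111 has 17 ones => parity 1

1


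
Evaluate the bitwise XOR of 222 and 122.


0b11011110 ^ 0b1111010 = 0b10100100 = 164

164


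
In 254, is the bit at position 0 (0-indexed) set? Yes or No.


0b11111110, bit 0 = 0. No

No


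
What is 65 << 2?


0b1000001 << 2 = 0b100000100 = 260

260


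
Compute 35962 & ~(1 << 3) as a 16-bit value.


35962 & ~(1 << 3) = 35954

35954


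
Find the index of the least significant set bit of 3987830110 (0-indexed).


0b11101101101100010111010101011110. Lowest set bit at position 1

1


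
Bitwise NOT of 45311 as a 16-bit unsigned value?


~0b1011000011111111 = 0b100111100000000 = 20224 (16-bit unsigned)

20224


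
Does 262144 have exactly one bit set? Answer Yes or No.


0b1000000000000000000. Only one bit set => Yes

Yes


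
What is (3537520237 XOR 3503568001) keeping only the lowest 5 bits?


Step 1: 3537520237 ^ 3503568001 = 34501356
Step 2: 34501356 & 31 = 12

12


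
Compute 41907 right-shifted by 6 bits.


0b1010001110110011 >> 6 = 0b1010001110 = 654

654


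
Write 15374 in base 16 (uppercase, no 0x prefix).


15374 = 3C0E hex

3C0E


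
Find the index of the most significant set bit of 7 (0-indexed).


0b111. Highest set bit at position 2

2


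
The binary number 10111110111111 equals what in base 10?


10111110111111 in decimal = 12223

12223


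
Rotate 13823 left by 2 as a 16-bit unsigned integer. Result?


Rotate 0b11010111111111 left by 2 (16-bit) = 0b1101011111111100 = 55292

55292


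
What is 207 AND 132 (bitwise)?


0b11001111 & 0b10000100 = 0b10000100 = 132

132


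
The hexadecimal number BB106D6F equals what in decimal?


BB106D6F hex = 3138415983 decimal

3138415983


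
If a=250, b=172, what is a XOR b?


250 ^ 172 = 86

86


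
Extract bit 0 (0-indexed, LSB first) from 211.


0b11010011, position 0 = 1

1


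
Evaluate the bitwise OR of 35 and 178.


0b100011 | 0b10110010 = 0b10110011 = 179

179


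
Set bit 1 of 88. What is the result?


88 | (1 << 1) = 88 | 2 = 90

90


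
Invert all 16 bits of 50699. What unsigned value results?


50699 ^ 65535 = 14836

14836


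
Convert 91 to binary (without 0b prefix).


91 = 1011011 in binary

1011011


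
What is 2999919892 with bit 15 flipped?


2999919892 ^ (1 << 15) = 2999919892 ^ 32768 = 2999952660

2999952660


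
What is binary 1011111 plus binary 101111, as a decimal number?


1011111 + 101111 = 10001110 = 142

142


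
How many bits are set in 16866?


0b100000111100010 has 6 set bits

6


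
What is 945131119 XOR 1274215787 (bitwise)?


0b111000010101011000111001101111 ^ 0b1001011111100101111110101101011 = 0b1110011101001110111001100000100 = 1940353796

1940353796


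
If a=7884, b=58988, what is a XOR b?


7884 ^ 58988 = 63648

63648


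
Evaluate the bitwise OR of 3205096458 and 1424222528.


0b10111111000010011110010000001010 | 0b1010100111000111110100101000000 = 0b11111111111010111110110101001010 = 4293651786

4293651786


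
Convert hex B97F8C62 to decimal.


B97F8C62 hex = 3112143970 decimal

3112143970


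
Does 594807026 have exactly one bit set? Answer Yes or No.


0b100011011101000000100011110010. Multiple bits set => No

No


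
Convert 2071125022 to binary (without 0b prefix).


2071125022 = 1111011011100101101110000011110 in binary

1111011011100101101110000011110


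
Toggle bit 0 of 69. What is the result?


69 ^ (1 << 0) = 69 ^ 1 = 68

68


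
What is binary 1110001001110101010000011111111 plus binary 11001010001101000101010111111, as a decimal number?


1110001001110101010000011111111 + 11001010001101000101010111111 = 10001010100000010010101110111110 = 2323721150

2323721150


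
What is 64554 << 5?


0b1111110000101010 << 5 = 0b111111000010101000000 = 2065728

2065728


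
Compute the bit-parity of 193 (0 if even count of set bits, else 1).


0b11000001 has 3 ones => parity 1

1


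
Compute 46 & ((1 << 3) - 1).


46 & 7 = 6

6


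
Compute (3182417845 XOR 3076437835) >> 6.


Step 1: 3182417845 ^ 3076437835 = 183591166
Step 2: 183591166 >> 6 = 2868611

2868611


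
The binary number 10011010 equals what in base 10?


10011010 in decimal = 154

154


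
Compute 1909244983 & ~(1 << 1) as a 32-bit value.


1909244983 & ~(1 << 1) = 1909244981

1909244981


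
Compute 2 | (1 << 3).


2 | (1 << 3) = 2 | 8 = 10

10


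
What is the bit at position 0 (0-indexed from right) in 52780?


0b1100111000101100, position 0 = 0

0


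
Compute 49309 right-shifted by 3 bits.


0b1100000010011101 >> 3 = 0b1100000010011 = 6163

6163


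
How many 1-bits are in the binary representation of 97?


0b1100001 has 3 set bits

3


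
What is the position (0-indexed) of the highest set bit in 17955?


0b100011000100011. Highest set bit at position 14

14


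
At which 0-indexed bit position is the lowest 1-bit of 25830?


0b110010011100110. Lowest set bit at position 1

1


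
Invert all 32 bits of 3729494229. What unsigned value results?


3729494229 ^ 4294967295 = 565473066

565473066


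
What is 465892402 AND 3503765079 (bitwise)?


0b11011110001001111010000110010 & 0b11010000110101110011011001010111 = 0b10000110001000011010000010010 = 281293842

281293842


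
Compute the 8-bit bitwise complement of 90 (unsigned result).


~0b1011010 = 0b10100101 = 165 (8-bit unsigned)

165


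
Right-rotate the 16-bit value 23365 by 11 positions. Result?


Rotate 0b101101101000101 right by 11 (16-bit) = 0b110100010101011 = 26795

26795


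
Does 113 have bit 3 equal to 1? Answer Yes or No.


0b1110001, bit 3 = 0. No

No


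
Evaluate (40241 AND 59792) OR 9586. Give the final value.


Step 1: 40241 & 59792 = 35088
Step 2: 35088 | 9586 = 44402

44402


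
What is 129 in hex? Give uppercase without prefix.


129 = 81 hex

81


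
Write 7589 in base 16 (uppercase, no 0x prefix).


7589 = 1DA5 hex

1DA5


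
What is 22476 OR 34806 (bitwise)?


0b101011111001100 | 0b1000011111110110 = 0b1101011111111110 = 55294

55294


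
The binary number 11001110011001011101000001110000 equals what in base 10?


11001110011001011101000001110000 in decimal = 3462778992

3462778992


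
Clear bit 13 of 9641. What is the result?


9641 & ~(1 << 13) = 1449

1449


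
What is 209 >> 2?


0b11010001 >> 2 = 0b110100 = 52

52


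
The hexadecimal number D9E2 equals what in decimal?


D9E2 hex = 55778 decimal

55778


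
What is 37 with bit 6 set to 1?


37 | (1 << 6) = 37 | 64 = 101

101


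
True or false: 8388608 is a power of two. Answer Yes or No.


0b100000000000000000000000. Only one bit set => Yes

Yes


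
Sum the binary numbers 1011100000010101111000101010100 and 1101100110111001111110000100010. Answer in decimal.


1011100000010101111000101010100 + 1101100110111001111110000100010 = 11001000111001111110110101110110 = 3370642806

3370642806


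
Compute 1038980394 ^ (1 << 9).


1038980394 ^ (1 << 9) = 1038980394 ^ 512 = 1038980906

1038980906


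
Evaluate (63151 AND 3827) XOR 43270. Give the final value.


Step 1: 63151 & 3827 = 1699
Step 2: 1699 ^ 43270 = 44965

44965


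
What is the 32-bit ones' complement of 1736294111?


1736294111 ^ 4294967295 = 2558673184

2558673184


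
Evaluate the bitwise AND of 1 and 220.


0b1 & 0b11011100 = 0b0 = 0

0


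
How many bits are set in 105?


0b1101001 has 4 set bits

4


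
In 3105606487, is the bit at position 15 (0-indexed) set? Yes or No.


0b10111001000110111100101101010111, bit 15 = 1. Yes

Yes


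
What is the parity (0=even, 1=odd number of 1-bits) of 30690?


0b111011111100010 has 10 ones => parity 0

0


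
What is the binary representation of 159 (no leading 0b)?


159 = 10011111 in binary

10011111


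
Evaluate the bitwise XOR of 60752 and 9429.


0b1110110101010000 ^ 0b10010011010101 = 0b1100100110000101 = 51589

51589


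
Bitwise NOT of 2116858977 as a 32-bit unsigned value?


~0b1111110001011001011010001100001 = 0b10000001110100110100101110011110 = 2178108318 (32-bit unsigned)

2178108318


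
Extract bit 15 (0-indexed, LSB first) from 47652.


0b1011101000100100, position 15 = 1

1


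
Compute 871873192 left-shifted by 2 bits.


0b110011111101111011101010101000 << 2 = 0b11001111110111101110101010100000 = 3487492768

3487492768


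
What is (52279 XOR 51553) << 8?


Step 1: 52279 ^ 51553 = 1366
Step 2: 1366 << 8 = 349696

349696


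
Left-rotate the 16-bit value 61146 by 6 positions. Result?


Rotate 0b1110111011011010 left by 6 (16-bit) = 0b1011011010111011 = 46779

46779


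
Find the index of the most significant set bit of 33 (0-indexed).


0b100001. Highest set bit at position 5

5


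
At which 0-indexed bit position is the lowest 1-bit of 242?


0b11110010. Lowest set bit at position 1

1


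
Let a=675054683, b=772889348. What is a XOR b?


675054683 ^ 772889348 = 103669599

103669599


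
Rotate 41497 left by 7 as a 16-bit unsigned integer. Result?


Rotate 0b1010001000011001 left by 7 (16-bit) = 0b110011010001 = 3281

3281


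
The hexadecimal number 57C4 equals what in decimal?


57C4 hex = 22468 decimal

22468


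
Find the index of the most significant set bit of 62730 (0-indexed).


0b1111010100001010. Highest set bit at position 15

15


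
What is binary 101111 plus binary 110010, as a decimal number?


101111 + 110010 = 1100001 = 97

97


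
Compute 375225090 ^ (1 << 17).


375225090 ^ (1 << 17) = 375225090 ^ 131072 = 375356162

375356162


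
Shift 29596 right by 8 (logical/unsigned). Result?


0b111001110011100 >> 8 = 0b1110011 = 115

115


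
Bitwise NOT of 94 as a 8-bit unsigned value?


~0b1011110 = 0b10100001 = 161 (8-bit unsigned)

161


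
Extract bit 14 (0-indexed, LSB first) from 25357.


0b110001100001101, position 14 = 1

1


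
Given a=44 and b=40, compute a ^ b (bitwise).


44 ^ 40 = 4

4


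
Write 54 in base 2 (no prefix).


54 = 110110 in binary

110110


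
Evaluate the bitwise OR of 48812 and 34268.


0b1011111010101100 | 0b1000010111011100 = 0b1011111111111100 = 49148

49148


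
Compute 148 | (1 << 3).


148 | (1 << 3) = 148 | 8 = 156

156


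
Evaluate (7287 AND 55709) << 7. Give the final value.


Step 1: 7287 & 55709 = 6165
Step 2: 6165 << 7 = 789120

789120


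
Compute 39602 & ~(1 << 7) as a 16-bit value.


39602 & ~(1 << 7) = 39474

39474


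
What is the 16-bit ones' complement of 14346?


14346 ^ 65535 = 51189

51189


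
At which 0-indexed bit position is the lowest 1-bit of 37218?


0b1001000101100010. Lowest set bit at position 1

1


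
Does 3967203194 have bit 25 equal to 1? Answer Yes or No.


0b11101100011101101011011101111010, bit 25 = 0. No

No


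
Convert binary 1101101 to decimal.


1101101 in decimal = 109

109


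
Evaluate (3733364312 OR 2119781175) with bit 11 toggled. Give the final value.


Step 1: 3733364312 | 2119781175 = 4276084607
Step 2: 4276084607 ^ (1 << 11) = 4276084607 ^ 2048 = 4276082559

4276082559


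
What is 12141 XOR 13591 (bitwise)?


0b10111101101101 ^ 0b11010100010111 = 0b1101001111010 = 6778

6778


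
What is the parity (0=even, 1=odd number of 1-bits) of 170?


0b10101010 has 4 ones => parity 0

0


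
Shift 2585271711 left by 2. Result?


0b10011010000110000001110110011111 << 2 = 0b1001101000011000000111011001111100 = 10341086844

10341086844


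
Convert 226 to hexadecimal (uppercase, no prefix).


226 = E2 hex

E2


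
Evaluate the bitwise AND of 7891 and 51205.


0b1111011010011 & 0b1100100000000101 = 0b100000000001 = 2049

2049


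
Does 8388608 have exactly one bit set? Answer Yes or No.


0b100000000000000000000000. Only one bit set => Yes

Yes


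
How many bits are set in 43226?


0b1010100011011010 has 8 set bits

8


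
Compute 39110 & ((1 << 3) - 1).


39110 & 7 = 6

6


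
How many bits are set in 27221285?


0b1100111110101110100100101 has 15 set bits

15


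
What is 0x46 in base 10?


46 hex = 70 decimal

70


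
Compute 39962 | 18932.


0b1001110000011010 | 0b100100111110100 = 0b1101110111111110 = 56830

56830


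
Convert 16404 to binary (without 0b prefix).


16404 = 100000000010100 in binary

100000000010100


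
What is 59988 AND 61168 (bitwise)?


0b1110101001010100 & 0b1110111011110000 = 0b1110101001010000 = 59984

59984


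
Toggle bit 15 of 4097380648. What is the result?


4097380648 ^ (1 << 15) = 4097380648 ^ 32768 = 4097413416

4097413416


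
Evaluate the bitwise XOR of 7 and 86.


0b111 ^ 0b1010110 = 0b1010001 = 81

81


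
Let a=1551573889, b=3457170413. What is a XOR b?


1551573889 ^ 3457170413 = 2456492140

2456492140


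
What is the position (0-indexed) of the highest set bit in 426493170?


0b11001011010111100010011110010. Highest set bit at position 28

28


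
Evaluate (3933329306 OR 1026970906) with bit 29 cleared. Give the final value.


Step 1: 3933329306 | 1026970906 = 4286044058
Step 2: 4286044058 & ~(1 << 29) = 3749173146

3749173146


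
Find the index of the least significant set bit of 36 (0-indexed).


0b100100. Lowest set bit at position 2

2


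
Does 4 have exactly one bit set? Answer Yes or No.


0b100. Only one bit set => Yes

Yes


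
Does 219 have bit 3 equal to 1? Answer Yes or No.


0b11011011, bit 3 = 1. Yes

Yes


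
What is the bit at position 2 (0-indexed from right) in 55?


0b110111, position 2 = 1

1


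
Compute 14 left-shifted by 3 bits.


0b1110 << 3 = 0b1110000 = 112

112


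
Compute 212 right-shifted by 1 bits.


0b11010100 >> 1 = 0b1101010 = 106

106


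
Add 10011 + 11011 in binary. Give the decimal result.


10011 + 11011 = 101110 = 46

46


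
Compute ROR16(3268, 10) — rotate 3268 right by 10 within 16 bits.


Rotate 0b110011000100 right by 10 (16-bit) = 0b11000100000011 = 12547

12547


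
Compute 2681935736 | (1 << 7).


2681935736 | (1 << 7) = 2681935736 | 128 = 2681935864

2681935864


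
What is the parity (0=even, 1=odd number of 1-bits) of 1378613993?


0b1010010001010111111101011101001 has 18 ones => parity 0

0


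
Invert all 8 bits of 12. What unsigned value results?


12 ^ 255 = 243

243


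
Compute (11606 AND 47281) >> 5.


Step 1: 11606 & 47281 = 10256
Step 2: 10256 >> 5 = 320

320


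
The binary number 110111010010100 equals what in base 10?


110111010010100 in decimal = 28308

28308


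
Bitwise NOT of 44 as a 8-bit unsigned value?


~0b101100 = 0b11010011 = 211 (8-bit unsigned)

211


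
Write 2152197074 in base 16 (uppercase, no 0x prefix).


2152197074 = 8047EBD2 hex

8047EBD2


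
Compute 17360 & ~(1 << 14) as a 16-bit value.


17360 & ~(1 << 14) = 976

976


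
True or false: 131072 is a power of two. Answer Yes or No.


0b100000000000000000. Only one bit set => Yes

Yes


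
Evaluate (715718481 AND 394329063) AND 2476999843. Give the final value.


Step 1: 715718481 & 394329063 = 42007361
Step 2: 42007361 & 2476999843 = 41943041

41943041


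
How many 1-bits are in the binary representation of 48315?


0b1011110010111011 has 11 set bits

11


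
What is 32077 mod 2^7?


32077 & 127 = 77

77


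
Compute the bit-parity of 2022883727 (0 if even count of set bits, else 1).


0b1111000100100101100000110001111 has 15 ones => parity 1

1


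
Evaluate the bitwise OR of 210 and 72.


0b11010010 | 0b1001000 = 0b11011010 = 218

218


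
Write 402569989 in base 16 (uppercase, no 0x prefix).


402569989 = 17FEBB05 hex

17FEBB05


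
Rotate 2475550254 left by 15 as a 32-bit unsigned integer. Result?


Rotate 0b10010011100011011110011000101110 left by 15 (32-bit) = 0b11110011000101110100100111000110 = 4078389702

4078389702


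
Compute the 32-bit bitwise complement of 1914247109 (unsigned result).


~0b1110010000110010001011111000101 = 0b10001101111001101110100000111010 = 2380720186 (32-bit unsigned)

2380720186


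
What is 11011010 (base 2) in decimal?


11011010 in decimal = 218

218


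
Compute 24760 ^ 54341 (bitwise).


0b110000010111000 ^ 0b1101010001000101 = 0b1011010011111101 = 46333

46333


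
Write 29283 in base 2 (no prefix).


29283 = 111001001100011 in binary

111001001100011


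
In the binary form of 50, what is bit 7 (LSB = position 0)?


0b110010, position 7 = 0

0


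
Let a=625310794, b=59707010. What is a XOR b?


625310794 ^ 59707010 = 650801864

650801864


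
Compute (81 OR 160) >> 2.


Step 1: 81 | 160 = 241
Step 2: 241 >> 2 = 60

60


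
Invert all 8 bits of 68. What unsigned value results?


68 ^ 255 = 187

187


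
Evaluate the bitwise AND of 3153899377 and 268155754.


0b10111011111111001010111101110001 & 0b1111111110111011101101101010 = 0b1011111110001010101101100000 = 200846176

200846176


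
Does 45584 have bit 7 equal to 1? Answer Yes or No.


0b1011001000010000, bit 7 = 0. No

No


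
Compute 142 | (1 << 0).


142 | (1 << 0) = 142 | 1 = 143

143


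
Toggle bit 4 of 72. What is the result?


72 ^ (1 << 4) = 72 ^ 16 = 88

88


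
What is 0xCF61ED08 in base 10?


CF61ED08 hex = 3479301384 decimal

3479301384


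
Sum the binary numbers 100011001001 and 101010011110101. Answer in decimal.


100011001001 + 101010011110101 = 101110110111110 = 23998

23998


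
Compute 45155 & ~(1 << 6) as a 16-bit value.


45155 & ~(1 << 6) = 45091

45091


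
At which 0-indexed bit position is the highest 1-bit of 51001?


0b1100011100111001. Highest set bit at position 15

15


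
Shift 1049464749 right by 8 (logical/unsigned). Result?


0b111110100011011000111110101101 >> 8 = 0b1111101000110110001111 = 4099471

4099471


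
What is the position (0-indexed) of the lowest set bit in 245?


0b11110101. Lowest set bit at position 0

0


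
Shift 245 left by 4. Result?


0b11110101 << 4 = 0b111101010000 = 3920

3920


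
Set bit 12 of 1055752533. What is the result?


1055752533 | (1 << 12) = 1055752533 | 4096 = 1055756629

1055756629


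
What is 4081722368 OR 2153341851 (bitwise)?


0b11110011010010100010010000000000 | 0b10000000010110010110001110011011 = 0b11110011010110110110011110011011 = 4082853787

4082853787


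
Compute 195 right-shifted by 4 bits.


0b11000011 >> 4 = 0b1100 = 12

12


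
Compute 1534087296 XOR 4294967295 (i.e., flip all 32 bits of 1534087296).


1534087296 ^ 4294967295 = 2760879999

2760879999


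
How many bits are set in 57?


0b111001 has 4 set bits

4


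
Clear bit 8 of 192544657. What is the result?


192544657 & ~(1 << 8) = 192544401

192544401


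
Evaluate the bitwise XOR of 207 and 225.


0b11001111 ^ 0b11100001 = 0b101110 = 46

46


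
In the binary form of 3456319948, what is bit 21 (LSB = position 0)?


0b11001110000000110100000111001100, position 21 = 0

0


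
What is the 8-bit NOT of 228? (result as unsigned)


~0b11100100 = 0b11011 = 27 (8-bit unsigned)

27


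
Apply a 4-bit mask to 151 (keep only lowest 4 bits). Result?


151 & 15 = 7

7


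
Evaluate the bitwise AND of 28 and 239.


0b11100 & 0b11101111 = 0b1100 = 12

12


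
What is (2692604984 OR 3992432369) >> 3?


Step 1: 2692604984 | 3992432369 = 3992973049
Step 2: 3992973049 >> 3 = 499121631

499121631


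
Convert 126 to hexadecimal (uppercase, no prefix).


126 = 7E hex

7E


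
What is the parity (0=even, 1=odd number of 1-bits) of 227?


0b11100011 has 5 ones => parity 1

1


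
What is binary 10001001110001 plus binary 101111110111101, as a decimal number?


10001001110001 + 101111110111101 = 1000001000101110 = 33326

33326


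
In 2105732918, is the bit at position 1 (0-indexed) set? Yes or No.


0b1111101100000101110111100110110, bit 1 = 1. Yes

Yes
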